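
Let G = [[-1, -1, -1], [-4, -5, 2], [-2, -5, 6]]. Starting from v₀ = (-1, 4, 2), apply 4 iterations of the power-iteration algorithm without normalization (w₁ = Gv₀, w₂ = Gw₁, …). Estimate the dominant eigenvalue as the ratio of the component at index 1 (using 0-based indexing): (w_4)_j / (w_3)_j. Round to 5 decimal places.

w1 = Gv₀ = ((-1)·(-1) + (-1)·4 + (-1)·2; (-4)·(-1) + (-5)·4 + 2·2; (-2)·(-1) + (-5)·4 + 6·2) = (-5, -12, -6)
w2 = Gw1 = ((-1)·(-5) + (-1)·(-12) + (-1)·(-6); (-4)·(-5) + (-5)·(-12) + 2·(-6); (-2)·(-5) + (-5)·(-12) + 6·(-6)) = (23, 68, 34)
w3 = Gw2 = (-125, -364, -182)
w4 = Gw3 = (671, 1956, 978)
Ratio at component: 1956 / -364 = -5.37363

λ ≈ -5.37363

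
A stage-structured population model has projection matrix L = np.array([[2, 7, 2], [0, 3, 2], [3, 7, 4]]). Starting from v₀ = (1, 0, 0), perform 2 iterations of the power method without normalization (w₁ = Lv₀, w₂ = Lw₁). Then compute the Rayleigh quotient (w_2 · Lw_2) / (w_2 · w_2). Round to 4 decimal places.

w1 = Lv₀ = (2, 0, 3)
w2 = Lw1 = (10, 6, 18)
Lw2 = (98, 54, 144)
w2·Lw2 = 10·98 + 6·54 + 18·144 = 3896; w2·w2 = 10·10 + 6·6 + 18·18 = 460
λ ≈ 3896/460 = 8.4696

λ ≈ 8.4696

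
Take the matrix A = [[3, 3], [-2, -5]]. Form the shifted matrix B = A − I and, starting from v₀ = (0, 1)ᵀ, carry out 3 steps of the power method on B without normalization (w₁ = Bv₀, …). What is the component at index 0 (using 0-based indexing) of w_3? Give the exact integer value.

B = A − I has rows (2, 3); (-2, -6)
w1 = Bv₀ = (2·0 + 3·1; (-2)·0 + (-6)·1) = (3, -6)
w2 = Bw1 = (2·3 + 3·(-6); (-2)·3 + (-6)·(-6)) = (-12, 30)
w3 = Bw2 = (66, -156)
Requested component of w3: 66

66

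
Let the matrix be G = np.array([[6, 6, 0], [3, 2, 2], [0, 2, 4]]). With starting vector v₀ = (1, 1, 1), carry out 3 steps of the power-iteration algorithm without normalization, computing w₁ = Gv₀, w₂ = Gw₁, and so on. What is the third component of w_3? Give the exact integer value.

w1 = Gv₀ = (6·1 + 6·1 + 0·1; 3·1 + 2·1 + 2·1; 0·1 + 2·1 + 4·1) = (12, 7, 6)
w2 = Gw1 = (6·12 + 6·7 + 0·6; 3·12 + 2·7 + 2·6; 0·12 + 2·7 + 4·6) = (114, 62, 38)
w3 = Gw2 = (1056, 542, 276)
The requested component of w3 is 276.

276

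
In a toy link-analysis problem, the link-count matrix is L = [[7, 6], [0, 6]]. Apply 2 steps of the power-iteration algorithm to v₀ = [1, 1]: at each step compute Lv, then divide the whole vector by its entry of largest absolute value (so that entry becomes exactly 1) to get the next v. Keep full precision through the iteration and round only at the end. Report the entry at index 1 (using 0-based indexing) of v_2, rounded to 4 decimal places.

Lv0 = (13.00000, 6.00000); divide by 13.00000 → v1 = (1.00000, 0.46154)
Lv1 = (9.76923, 2.76923); divide by 9.76923 → v2 = (1.00000, 0.28346)
Requested entry of v2: 36/127 = 0.2835

0.2835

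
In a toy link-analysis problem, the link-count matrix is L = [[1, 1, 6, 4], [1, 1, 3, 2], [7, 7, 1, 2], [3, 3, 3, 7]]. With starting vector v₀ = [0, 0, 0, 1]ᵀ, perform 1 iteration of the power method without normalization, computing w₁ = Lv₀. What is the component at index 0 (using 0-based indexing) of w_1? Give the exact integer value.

w1 = Lv₀ = (4, 2, 2, 7)
The requested component of w1 is 4.

4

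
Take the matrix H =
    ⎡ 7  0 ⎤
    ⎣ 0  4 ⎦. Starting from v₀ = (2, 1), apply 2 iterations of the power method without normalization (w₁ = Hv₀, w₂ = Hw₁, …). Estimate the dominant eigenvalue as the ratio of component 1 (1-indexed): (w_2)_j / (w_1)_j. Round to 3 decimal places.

7.000

w1 = Hv₀ = (7·2 + 0·1; 0·2 + 4·1) = (14, 4)
w2 = Hw1 = (7·14 + 0·4; 0·14 + 4·4) = (98, 16)
Ratio at component: 98 / 14 = 7.000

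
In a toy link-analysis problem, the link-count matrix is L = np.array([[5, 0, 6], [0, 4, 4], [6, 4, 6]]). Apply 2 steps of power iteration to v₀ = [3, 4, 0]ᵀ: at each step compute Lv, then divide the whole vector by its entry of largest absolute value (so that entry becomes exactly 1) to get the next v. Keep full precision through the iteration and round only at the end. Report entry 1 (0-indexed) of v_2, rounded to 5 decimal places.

Lv0 = (15.000000, 16.000000, 34.000000); divide by 34.000000 → v1 = (0.441176, 0.470588, 1.000000)
Lv1 = (8.205882, 5.882353, 10.529412); divide by 10.529412 → v2 = (0.779330, 0.558659, 1.000000)
Requested entry of v2: 200/358 = 0.55866

0.55866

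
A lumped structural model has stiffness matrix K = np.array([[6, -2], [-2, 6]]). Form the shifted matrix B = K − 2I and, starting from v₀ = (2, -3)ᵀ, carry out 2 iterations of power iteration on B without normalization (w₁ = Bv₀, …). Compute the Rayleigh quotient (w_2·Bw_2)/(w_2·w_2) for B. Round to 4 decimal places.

5.9980

B = K − 2I has rows (4, -2); (-2, 4)
w1 = Bv₀ = (4·2 + (-2)·(-3); (-2)·2 + 4·(-3)) = (14, -16)
w2 = Bw1 = (4·14 + (-2)·(-16); (-2)·14 + 4·(-16)) = (88, -92)
Bw2 = (536, -544)
w2·Bw2 = 97216; w2·w2 = 16208; μ ≈ 97216/16208 = 5.9980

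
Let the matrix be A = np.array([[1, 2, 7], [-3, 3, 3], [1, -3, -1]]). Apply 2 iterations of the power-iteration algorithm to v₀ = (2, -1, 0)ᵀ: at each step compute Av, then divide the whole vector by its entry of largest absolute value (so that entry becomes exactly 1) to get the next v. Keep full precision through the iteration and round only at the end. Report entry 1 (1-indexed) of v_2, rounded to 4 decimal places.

0.7727

Av0 = (0.00000, -9.00000, 5.00000); divide by -9.00000 → v1 = (0.00000, 1.00000, -0.55556)
Av1 = (-1.88889, 1.33333, -2.44444); divide by -2.44444 → v2 = (0.77273, -0.54545, 1.00000)
Requested entry of v2: 17/22 = 0.7727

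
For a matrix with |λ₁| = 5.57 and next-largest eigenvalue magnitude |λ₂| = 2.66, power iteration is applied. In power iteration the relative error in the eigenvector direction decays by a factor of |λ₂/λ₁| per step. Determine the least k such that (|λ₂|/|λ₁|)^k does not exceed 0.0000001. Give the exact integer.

22

|λ₂/λ₁| = 2.66/5.57 = 0.47756
Need k ≥ ln(0.0000001) / ln(0.47756) = -16.1181 / -0.7391 ≈ 21.809
Smallest integer k satisfying the bound: 22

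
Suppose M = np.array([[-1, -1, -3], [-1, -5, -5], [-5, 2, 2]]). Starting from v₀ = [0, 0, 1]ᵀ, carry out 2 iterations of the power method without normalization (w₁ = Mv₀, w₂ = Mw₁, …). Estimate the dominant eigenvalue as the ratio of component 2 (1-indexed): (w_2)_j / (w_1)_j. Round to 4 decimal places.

λ ≈ -3.6000

w1 = Mv₀ = (-3, -5, 2)
w2 = Mw1 = (2, 18, 9)
Ratio at component: 18 / -5 = -3.6000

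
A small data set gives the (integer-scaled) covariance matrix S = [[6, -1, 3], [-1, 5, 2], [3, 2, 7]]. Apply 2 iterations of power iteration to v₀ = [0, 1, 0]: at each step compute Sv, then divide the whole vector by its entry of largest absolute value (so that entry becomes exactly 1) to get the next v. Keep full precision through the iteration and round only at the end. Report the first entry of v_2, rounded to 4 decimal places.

-0.1667

Sv0 = (-1.00000, 5.00000, 2.00000); divide by 5.00000 → v1 = (-0.20000, 1.00000, 0.40000)
Sv1 = (-1.00000, 6.00000, 4.20000); divide by 6.00000 → v2 = (-0.16667, 1.00000, 0.70000)
Requested entry of v2: -5/30 = -0.1667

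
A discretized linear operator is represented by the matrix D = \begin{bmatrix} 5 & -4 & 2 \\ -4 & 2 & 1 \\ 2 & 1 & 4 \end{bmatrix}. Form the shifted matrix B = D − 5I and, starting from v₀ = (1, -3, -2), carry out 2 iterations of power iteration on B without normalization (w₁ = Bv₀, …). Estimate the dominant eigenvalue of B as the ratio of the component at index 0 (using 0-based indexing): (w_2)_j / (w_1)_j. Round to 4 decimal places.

-1.2500

B = D − 5I has rows (0, -4, 2); (-4, -3, 1); (2, 1, -1)
w1 = Bv₀ = (0·1 + (-4)·(-3) + 2·(-2); (-4)·1 + (-3)·(-3) + 1·(-2); 2·1 + 1·(-3) + (-1)·(-2)) = (8, 3, 1)
w2 = Bw1 = (0·8 + (-4)·3 + 2·1; (-4)·8 + (-3)·3 + 1·1; 2·8 + 1·3 + (-1)·1) = (-10, -40, 18)
Ratio: -10/8 = -1.2500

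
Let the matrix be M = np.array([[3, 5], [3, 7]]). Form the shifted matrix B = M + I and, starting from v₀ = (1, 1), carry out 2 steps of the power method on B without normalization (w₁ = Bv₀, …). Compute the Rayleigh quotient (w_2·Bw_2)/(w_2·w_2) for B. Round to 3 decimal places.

B = M + I has rows (4, 5); (3, 8)
w1 = Bv₀ = (9, 11)
w2 = Bw1 = (91, 115)
Bw2 = (939, 1193)
w2·Bw2 = 222644; w2·w2 = 21506; μ ≈ 222644/21506 = 10.353

10.353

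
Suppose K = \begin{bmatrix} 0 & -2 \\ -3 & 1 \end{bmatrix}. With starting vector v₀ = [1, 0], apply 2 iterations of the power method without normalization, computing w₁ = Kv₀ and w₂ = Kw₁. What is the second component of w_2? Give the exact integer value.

w1 = Kv₀ = (0, -3)
w2 = Kw1 = (6, -3)
The requested component of w2 is -3.

-3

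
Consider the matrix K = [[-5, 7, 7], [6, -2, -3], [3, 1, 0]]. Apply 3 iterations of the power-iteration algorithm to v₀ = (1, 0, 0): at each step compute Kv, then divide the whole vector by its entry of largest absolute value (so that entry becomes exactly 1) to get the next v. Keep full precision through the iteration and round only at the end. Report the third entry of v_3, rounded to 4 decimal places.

-0.2477

Kv0 = (-5.00000, 6.00000, 3.00000); divide by 6.00000 → v1 = (-0.83333, 1.00000, 0.50000)
Kv1 = (14.66667, -8.50000, -1.50000); divide by 14.66667 → v2 = (1.00000, -0.57955, -0.10227)
Kv2 = (-9.77273, 7.46591, 2.42045); divide by -9.77273 → v3 = (1.00000, -0.76395, -0.24767)
Requested entry of v3: 213/-860 = -0.2477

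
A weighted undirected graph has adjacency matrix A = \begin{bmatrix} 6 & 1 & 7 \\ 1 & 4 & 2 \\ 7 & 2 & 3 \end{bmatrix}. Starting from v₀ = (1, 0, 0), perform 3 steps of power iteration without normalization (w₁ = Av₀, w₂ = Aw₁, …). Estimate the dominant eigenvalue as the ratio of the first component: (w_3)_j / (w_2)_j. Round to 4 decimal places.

w1 = Av₀ = (6·1 + 1·0 + 7·0; 1·1 + 4·0 + 2·0; 7·1 + 2·0 + 3·0) = (6, 1, 7)
w2 = Aw1 = (6·6 + 1·1 + 7·7; 1·6 + 4·1 + 2·7; 7·6 + 2·1 + 3·7) = (86, 24, 65)
w3 = Aw2 = (995, 312, 845)
Ratio at component: 995 / 86 = 11.5698

λ ≈ 11.5698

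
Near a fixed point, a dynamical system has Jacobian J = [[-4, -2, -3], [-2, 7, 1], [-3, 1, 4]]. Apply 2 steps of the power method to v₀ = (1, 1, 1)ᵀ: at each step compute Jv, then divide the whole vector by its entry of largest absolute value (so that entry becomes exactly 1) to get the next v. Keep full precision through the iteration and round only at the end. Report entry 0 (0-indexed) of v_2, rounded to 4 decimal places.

Jv0 = (-9.00000, 6.00000, 2.00000); divide by -9.00000 → v1 = (1.00000, -0.66667, -0.22222)
Jv1 = (-2.00000, -6.88889, -4.55556); divide by -6.88889 → v2 = (0.29032, 1.00000, 0.66129)
Requested entry of v2: 18/62 = 0.2903

0.2903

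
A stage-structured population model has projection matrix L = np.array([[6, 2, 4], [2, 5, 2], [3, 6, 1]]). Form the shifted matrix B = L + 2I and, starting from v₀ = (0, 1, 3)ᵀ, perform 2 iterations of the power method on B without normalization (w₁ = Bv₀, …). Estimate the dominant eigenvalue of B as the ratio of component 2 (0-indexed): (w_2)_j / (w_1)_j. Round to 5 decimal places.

11.00000

B = L + 2I has rows (8, 2, 4); (2, 7, 2); (3, 6, 3)
w1 = Bv₀ = (8·0 + 2·1 + 4·3; 2·0 + 7·1 + 2·3; 3·0 + 6·1 + 3·3) = (14, 13, 15)
w2 = Bw1 = (8·14 + 2·13 + 4·15; 2·14 + 7·13 + 2·15; 3·14 + 6·13 + 3·15) = (198, 149, 165)
Ratio: 165/15 = 11.00000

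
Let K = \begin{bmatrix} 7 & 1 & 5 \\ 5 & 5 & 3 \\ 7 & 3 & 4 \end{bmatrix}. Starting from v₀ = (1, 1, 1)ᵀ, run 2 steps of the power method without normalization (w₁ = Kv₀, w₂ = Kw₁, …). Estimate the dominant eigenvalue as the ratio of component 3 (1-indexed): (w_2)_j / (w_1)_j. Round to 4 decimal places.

w1 = Kv₀ = (13, 13, 14)
w2 = Kw1 = (174, 172, 186)
Ratio at component: 186 / 14 = 13.2857

13.2857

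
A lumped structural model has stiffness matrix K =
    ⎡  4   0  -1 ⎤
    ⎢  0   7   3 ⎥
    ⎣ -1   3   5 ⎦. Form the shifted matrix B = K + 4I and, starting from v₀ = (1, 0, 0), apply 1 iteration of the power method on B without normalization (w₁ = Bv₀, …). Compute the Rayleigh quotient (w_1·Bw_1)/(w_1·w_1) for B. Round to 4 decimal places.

B = K + 4I has rows (8, 0, -1); (0, 11, 3); (-1, 3, 9)
w1 = Bv₀ = (8·1 + 0·0 + (-1)·0; 0·1 + 11·0 + 3·0; (-1)·1 + 3·0 + 9·0) = (8, 0, -1)
Bw1 = (65, -3, -17)
w1·Bw1 = 537; w1·w1 = 65; μ ≈ 537/65 = 8.2615

μ ≈ 8.2615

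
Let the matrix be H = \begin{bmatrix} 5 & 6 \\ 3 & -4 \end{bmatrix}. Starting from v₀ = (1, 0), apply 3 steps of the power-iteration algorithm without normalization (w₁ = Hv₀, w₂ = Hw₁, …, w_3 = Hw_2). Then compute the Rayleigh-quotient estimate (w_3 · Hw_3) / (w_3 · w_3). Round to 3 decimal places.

w1 = Hv₀ = (5·1 + 6·0; 3·1 + (-4)·0) = (5, 3)
w2 = Hw1 = (5·5 + 6·3; 3·5 + (-4)·3) = (43, 3)
w3 = Hw2 = (233, 117)
Hw3 = (1867, 231)
w3·Hw3 = 233·1867 + 117·231 = 462038; w3·w3 = 233·233 + 117·117 = 67978
λ ≈ 462038/67978 = 6.797

λ ≈ 6.797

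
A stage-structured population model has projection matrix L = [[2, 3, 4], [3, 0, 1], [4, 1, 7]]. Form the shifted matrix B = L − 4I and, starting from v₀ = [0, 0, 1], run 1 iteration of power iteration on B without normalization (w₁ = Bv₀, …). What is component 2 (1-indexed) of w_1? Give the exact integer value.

1

B = L − 4I has rows (-2, 3, 4); (3, -4, 1); (4, 1, 3)
w1 = Bv₀ = (4, 1, 3)
Requested component of w1: 1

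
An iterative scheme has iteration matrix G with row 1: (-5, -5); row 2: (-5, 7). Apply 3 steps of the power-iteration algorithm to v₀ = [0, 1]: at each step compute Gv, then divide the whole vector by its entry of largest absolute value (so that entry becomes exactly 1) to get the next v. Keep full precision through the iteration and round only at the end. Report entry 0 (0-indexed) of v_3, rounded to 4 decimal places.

-0.5634

Gv0 = (-5.00000, 7.00000); divide by 7.00000 → v1 = (-0.71429, 1.00000)
Gv1 = (-1.42857, 10.57143); divide by 10.57143 → v2 = (-0.13514, 1.00000)
Gv2 = (-4.32432, 7.67568); divide by 7.67568 → v3 = (-0.56338, 1.00000)
Requested entry of v3: -320/568 = -0.5634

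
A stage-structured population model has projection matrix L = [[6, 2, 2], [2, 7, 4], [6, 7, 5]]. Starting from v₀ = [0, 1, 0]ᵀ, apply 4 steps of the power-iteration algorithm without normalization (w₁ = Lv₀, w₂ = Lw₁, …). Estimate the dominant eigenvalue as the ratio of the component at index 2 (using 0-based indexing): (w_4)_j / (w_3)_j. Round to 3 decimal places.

w1 = Lv₀ = (6·0 + 2·1 + 2·0; 2·0 + 7·1 + 4·0; 6·0 + 7·1 + 5·0) = (2, 7, 7)
w2 = Lw1 = (6·2 + 2·7 + 2·7; 2·2 + 7·7 + 4·7; 6·2 + 7·7 + 5·7) = (40, 81, 96)
w3 = Lw2 = (594, 1031, 1287)
w4 = Lw3 = (8200, 13553, 17216)
Ratio at component: 17216 / 1287 = 13.377

λ ≈ 13.377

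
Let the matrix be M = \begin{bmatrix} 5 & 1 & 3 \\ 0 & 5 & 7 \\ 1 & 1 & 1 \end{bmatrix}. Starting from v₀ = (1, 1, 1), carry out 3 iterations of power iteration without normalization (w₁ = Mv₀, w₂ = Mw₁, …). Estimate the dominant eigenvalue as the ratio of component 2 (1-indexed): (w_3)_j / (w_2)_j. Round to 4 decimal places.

7.0741

w1 = Mv₀ = (9, 12, 3)
w2 = Mw1 = (66, 81, 24)
w3 = Mw2 = (483, 573, 171)
Ratio at component: 573 / 81 = 7.0741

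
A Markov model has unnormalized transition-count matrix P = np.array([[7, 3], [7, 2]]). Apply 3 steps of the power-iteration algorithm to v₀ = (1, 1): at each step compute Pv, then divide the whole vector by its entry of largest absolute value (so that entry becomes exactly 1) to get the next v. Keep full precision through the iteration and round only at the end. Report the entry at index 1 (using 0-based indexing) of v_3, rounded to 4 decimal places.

0.9067

Pv0 = (10.00000, 9.00000); divide by 10.00000 → v1 = (1.00000, 0.90000)
Pv1 = (9.70000, 8.80000); divide by 9.70000 → v2 = (1.00000, 0.90722)
Pv2 = (9.72165, 8.81443); divide by 9.72165 → v3 = (1.00000, 0.90668)
Requested entry of v3: 855/943 = 0.9067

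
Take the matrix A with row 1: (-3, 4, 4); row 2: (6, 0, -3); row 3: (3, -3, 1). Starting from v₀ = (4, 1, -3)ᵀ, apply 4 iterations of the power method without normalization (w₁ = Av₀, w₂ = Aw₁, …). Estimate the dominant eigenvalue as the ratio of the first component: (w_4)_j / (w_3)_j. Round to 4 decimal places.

-8.8808

w1 = Av₀ = ((-3)·4 + 4·1 + 4·(-3); 6·4 + 0·1 + (-3)·(-3); 3·4 + (-3)·1 + 1·(-3)) = (-20, 33, 6)
w2 = Aw1 = ((-3)·(-20) + 4·33 + 4·6; 6·(-20) + 0·33 + (-3)·6; 3·(-20) + (-3)·33 + 1·6) = (216, -138, -153)
w3 = Aw2 = (-1812, 1755, 909)
w4 = Aw3 = (16092, -13599, -9792)
Ratio at component: 16092 / -1812 = -8.8808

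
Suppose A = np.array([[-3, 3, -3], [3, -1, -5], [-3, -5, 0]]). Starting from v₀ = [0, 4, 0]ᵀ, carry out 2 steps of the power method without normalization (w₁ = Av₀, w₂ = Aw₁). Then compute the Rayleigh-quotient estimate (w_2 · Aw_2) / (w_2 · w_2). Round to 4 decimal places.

w1 = Av₀ = ((-3)·0 + 3·4 + (-3)·0; 3·0 + (-1)·4 + (-5)·0; (-3)·0 + (-5)·4 + 0·0) = (12, -4, -20)
w2 = Aw1 = ((-3)·12 + 3·(-4) + (-3)·(-20); 3·12 + (-1)·(-4) + (-5)·(-20); (-3)·12 + (-5)·(-4) + 0·(-20)) = (12, 140, -16)
Aw2 = (432, -24, -736)
w2·Aw2 = 12·432 + 140·(-24) + (-16)·(-736) = 13600; w2·w2 = 12·12 + 140·140 + (-16)·(-16) = 20000
λ ≈ 13600/20000 = 0.6800

0.6800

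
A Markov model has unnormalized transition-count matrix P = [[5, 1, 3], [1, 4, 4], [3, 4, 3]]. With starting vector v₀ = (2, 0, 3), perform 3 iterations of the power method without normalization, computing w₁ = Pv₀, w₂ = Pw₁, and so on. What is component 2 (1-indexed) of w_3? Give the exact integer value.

1326

w1 = Pv₀ = (19, 14, 15)
w2 = Pw1 = (154, 135, 158)
w3 = Pw2 = (1379, 1326, 1476)
The requested component of w3 is 1326.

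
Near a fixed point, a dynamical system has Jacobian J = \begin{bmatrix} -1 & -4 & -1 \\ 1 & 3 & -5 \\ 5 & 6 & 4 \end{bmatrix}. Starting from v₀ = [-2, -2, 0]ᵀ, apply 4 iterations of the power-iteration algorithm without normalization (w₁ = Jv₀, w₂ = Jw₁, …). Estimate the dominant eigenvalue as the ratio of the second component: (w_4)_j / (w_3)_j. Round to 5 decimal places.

w1 = Jv₀ = ((-1)·(-2) + (-4)·(-2) + (-1)·0; 1·(-2) + 3·(-2) + (-5)·0; 5·(-2) + 6·(-2) + 4·0) = (10, -8, -22)
w2 = Jw1 = ((-1)·10 + (-4)·(-8) + (-1)·(-22); 1·10 + 3·(-8) + (-5)·(-22); 5·10 + 6·(-8) + 4·(-22)) = (44, 96, -86)
w3 = Jw2 = (-342, 762, 452)
w4 = Jw3 = (-3158, -316, 4670)
Ratio at component: -316 / 762 = -0.41470

λ ≈ -0.41470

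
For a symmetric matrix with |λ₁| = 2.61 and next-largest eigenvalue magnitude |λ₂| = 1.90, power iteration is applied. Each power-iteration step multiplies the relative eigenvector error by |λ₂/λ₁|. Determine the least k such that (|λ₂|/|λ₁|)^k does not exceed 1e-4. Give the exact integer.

30

|λ₂/λ₁| = 1.90/2.61 = 0.72797
Need k ≥ ln(1e-4) / ln(0.72797) = -9.2103 / -0.3175 ≈ 29.009
Smallest integer k satisfying the bound: 30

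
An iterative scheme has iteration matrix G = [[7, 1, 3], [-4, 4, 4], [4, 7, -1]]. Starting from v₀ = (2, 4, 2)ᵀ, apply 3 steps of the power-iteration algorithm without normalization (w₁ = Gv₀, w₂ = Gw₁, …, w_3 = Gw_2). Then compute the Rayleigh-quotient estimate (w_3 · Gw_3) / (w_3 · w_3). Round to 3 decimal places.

w1 = Gv₀ = (24, 16, 34)
w2 = Gw1 = (286, 104, 174)
w3 = Gw2 = (2628, -32, 1698)
Gw3 = (23458, -3848, 8590)
w3·Gw3 = 2628·23458 + (-32)·(-3848) + 1698·8590 = 76356580; w3·w3 = 2628·2628 + (-32)·(-32) + 1698·1698 = 9790612
λ ≈ 76356580/9790612 = 7.799

7.799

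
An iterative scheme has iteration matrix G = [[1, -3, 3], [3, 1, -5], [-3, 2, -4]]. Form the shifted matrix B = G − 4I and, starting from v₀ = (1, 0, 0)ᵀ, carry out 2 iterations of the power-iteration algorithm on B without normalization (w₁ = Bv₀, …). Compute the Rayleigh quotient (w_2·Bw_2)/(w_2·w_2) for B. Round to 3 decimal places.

B = G − 4I has rows (-3, -3, 3); (3, -3, -5); (-3, 2, -8)
w1 = Bv₀ = (-3, 3, -3)
w2 = Bw1 = (-9, -3, 39)
Bw2 = (153, -213, -291)
w2·Bw2 = -12087; w2·w2 = 1611; μ ≈ -12087/1611 = -7.503

μ ≈ -7.503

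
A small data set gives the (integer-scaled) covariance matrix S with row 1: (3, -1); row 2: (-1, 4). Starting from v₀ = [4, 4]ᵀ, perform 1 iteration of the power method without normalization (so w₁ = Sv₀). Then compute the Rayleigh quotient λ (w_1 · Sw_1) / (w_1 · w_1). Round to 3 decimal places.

λ ≈ 2.769

w1 = Sv₀ = (8, 12)
Sw1 = (12, 40)
w1·Sw1 = 8·12 + 12·40 = 576; w1·w1 = 8·8 + 12·12 = 208
λ ≈ 576/208 = 2.769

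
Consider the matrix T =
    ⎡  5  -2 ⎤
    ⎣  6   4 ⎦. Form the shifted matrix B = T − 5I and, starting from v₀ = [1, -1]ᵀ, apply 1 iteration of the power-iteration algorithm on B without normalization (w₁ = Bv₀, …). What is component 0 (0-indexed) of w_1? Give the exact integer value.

2

B = T − 5I has rows (0, -2); (6, -1)
w1 = Bv₀ = (0·1 + (-2)·(-1); 6·1 + (-1)·(-1)) = (2, 7)
Requested component of w1: 2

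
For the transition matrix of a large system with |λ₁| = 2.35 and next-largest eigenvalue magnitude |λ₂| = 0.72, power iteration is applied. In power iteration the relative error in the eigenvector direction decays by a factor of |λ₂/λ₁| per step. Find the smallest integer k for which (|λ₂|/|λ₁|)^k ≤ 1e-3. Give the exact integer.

6

|λ₂/λ₁| = 0.72/2.35 = 0.30638
Need k ≥ ln(1e-3) / ln(0.30638) = -6.9078 / -1.1829 ≈ 5.840
Smallest integer k satisfying the bound: 6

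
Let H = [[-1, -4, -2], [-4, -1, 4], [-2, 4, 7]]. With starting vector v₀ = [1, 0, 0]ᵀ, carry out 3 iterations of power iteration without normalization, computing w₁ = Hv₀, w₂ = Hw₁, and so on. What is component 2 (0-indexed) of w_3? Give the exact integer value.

w1 = Hv₀ = (-1, -4, -2)
w2 = Hw1 = (21, 0, -28)
w3 = Hw2 = (35, -196, -238)
The requested component of w3 is -238.

-238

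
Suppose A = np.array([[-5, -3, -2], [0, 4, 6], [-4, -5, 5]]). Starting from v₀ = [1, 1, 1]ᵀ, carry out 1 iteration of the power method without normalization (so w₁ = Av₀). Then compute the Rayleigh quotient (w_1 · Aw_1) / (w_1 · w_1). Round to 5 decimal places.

0.00000

w1 = Av₀ = ((-5)·1 + (-3)·1 + (-2)·1; 0·1 + 4·1 + 6·1; (-4)·1 + (-5)·1 + 5·1) = (-10, 10, -4)
Aw1 = (28, 16, -30)
w1·Aw1 = (-10)·28 + 10·16 + (-4)·(-30) = 0; w1·w1 = (-10)·(-10) + 10·10 + (-4)·(-4) = 216
λ ≈ 0/216 = 0.00000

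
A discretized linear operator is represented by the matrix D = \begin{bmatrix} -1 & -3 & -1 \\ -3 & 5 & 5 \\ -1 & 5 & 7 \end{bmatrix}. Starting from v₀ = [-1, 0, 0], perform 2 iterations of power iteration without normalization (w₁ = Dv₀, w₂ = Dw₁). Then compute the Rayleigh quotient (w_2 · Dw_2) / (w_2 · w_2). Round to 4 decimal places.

w1 = Dv₀ = (1, 3, 1)
w2 = Dw1 = (-11, 17, 21)
Dw2 = (-61, 223, 243)
w2·Dw2 = (-11)·(-61) + 17·223 + 21·243 = 9565; w2·w2 = (-11)·(-11) + 17·17 + 21·21 = 851
λ ≈ 9565/851 = 11.2397

11.2397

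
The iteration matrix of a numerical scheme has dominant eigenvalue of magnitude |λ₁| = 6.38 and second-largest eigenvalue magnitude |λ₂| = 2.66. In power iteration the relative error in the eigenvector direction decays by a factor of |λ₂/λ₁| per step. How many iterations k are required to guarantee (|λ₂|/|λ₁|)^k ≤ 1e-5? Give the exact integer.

14

|λ₂/λ₁| = 2.66/6.38 = 0.41693
Need k ≥ ln(1e-5) / ln(0.41693) = -11.5129 / -0.8748 ≈ 13.160
Smallest integer k satisfying the bound: 14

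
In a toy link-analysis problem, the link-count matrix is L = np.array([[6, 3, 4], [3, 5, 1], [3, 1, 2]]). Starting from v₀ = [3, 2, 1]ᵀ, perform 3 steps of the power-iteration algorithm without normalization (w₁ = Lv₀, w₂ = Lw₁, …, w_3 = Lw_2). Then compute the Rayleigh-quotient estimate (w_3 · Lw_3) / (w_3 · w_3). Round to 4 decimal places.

w1 = Lv₀ = (28, 20, 13)
w2 = Lw1 = (280, 197, 130)
w3 = Lw2 = (2791, 1955, 1297)
Lw3 = (27799, 19445, 12922)
w3·Lw3 = 2791·27799 + 1955·19445 + 1297·12922 = 132361818; w3·w3 = 2791·2791 + 1955·1955 + 1297·1297 = 13293915
λ ≈ 132361818/13293915 = 9.9566

9.9566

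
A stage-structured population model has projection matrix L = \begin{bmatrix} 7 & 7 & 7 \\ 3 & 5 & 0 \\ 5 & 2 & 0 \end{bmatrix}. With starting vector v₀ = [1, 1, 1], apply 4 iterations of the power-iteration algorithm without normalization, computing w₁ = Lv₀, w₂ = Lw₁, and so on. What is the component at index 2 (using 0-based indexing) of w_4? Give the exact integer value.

w1 = Lv₀ = (21, 8, 7)
w2 = Lw1 = (252, 103, 121)
w3 = Lw2 = (3332, 1271, 1466)
w4 = Lw3 = (42483, 16351, 19202)
The requested component of w4 is 19202.

19202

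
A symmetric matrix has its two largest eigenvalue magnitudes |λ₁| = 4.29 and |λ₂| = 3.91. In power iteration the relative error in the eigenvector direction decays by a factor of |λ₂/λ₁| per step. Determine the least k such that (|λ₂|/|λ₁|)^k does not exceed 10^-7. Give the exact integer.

|λ₂/λ₁| = 3.91/4.29 = 0.91142
Need k ≥ ln(10^-7) / ln(0.91142) = -16.1181 / -0.0927 ≈ 173.781
Smallest integer k satisfying the bound: 174

174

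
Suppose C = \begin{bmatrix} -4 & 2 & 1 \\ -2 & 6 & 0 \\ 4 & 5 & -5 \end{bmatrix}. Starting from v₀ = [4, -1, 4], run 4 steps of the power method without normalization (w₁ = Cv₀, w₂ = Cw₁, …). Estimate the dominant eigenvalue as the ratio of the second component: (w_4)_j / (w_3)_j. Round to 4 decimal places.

w1 = Cv₀ = (-14, -14, -9)
w2 = Cw1 = (19, -56, -81)
w3 = Cw2 = (-269, -374, 201)
w4 = Cw3 = (529, -1706, -3951)
Ratio at component: -1706 / -374 = 4.5615

λ ≈ 4.5615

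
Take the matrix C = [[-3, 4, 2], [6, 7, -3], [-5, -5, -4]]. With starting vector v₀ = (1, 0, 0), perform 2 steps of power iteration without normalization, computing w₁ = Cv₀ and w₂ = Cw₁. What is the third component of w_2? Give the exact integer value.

5

w1 = Cv₀ = ((-3)·1 + 4·0 + 2·0; 6·1 + 7·0 + (-3)·0; (-5)·1 + (-5)·0 + (-4)·0) = (-3, 6, -5)
w2 = Cw1 = ((-3)·(-3) + 4·6 + 2·(-5); 6·(-3) + 7·6 + (-3)·(-5); (-5)·(-3) + (-5)·6 + (-4)·(-5)) = (23, 39, 5)
The requested component of w2 is 5.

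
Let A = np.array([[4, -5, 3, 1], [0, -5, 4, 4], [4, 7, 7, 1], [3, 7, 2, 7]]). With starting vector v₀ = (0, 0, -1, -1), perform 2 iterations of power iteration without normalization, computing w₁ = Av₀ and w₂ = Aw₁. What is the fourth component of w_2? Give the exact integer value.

w1 = Av₀ = (-4, -8, -8, -9)
w2 = Aw1 = (-9, -28, -137, -147)
The requested component of w2 is -147.

-147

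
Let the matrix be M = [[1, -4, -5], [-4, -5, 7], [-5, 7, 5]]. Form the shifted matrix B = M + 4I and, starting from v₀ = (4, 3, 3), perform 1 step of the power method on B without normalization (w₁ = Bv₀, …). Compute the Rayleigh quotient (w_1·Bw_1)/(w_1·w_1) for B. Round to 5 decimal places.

B = M + 4I has rows (5, -4, -5); (-4, -1, 7); (-5, 7, 9)
w1 = Bv₀ = (-7, 2, 28)
Bw1 = (-183, 222, 301)
w1·Bw1 = 10153; w1·w1 = 837; μ ≈ 10153/837 = 12.13023

μ ≈ 12.13023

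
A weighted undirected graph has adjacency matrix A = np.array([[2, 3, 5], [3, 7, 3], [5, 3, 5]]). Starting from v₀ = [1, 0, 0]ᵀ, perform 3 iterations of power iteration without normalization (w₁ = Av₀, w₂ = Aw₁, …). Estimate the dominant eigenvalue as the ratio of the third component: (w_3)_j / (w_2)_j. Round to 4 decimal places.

w1 = Av₀ = (2·1 + 3·0 + 5·0; 3·1 + 7·0 + 3·0; 5·1 + 3·0 + 5·0) = (2, 3, 5)
w2 = Aw1 = (2·2 + 3·3 + 5·5; 3·2 + 7·3 + 3·5; 5·2 + 3·3 + 5·5) = (38, 42, 44)
w3 = Aw2 = (422, 540, 536)
Ratio at component: 536 / 44 = 12.1818

12.1818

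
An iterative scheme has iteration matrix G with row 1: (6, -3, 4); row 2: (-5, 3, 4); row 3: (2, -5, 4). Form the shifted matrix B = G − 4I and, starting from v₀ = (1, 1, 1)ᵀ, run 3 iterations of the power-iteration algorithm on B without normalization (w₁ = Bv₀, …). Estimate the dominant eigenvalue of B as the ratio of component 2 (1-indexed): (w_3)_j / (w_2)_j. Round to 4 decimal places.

-3.5600

B = G − 4I has rows (2, -3, 4); (-5, -1, 4); (2, -5, 0)
w1 = Bv₀ = (2·1 + (-3)·1 + 4·1; (-5)·1 + (-1)·1 + 4·1; 2·1 + (-5)·1 + 0·1) = (3, -2, -3)
w2 = Bw1 = (2·3 + (-3)·(-2) + 4·(-3); (-5)·3 + (-1)·(-2) + 4·(-3); 2·3 + (-5)·(-2) + 0·(-3)) = (0, -25, 16)
w3 = Bw2 = (139, 89, 125)
Ratio: 89/-25 = -3.5600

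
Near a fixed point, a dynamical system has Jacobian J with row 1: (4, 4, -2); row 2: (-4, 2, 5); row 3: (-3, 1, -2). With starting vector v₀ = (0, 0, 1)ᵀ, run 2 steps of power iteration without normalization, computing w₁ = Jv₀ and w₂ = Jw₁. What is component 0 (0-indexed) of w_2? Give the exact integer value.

w1 = Jv₀ = (4·0 + 4·0 + (-2)·1; (-4)·0 + 2·0 + 5·1; (-3)·0 + 1·0 + (-2)·1) = (-2, 5, -2)
w2 = Jw1 = (4·(-2) + 4·5 + (-2)·(-2); (-4)·(-2) + 2·5 + 5·(-2); (-3)·(-2) + 1·5 + (-2)·(-2)) = (16, 8, 15)
The requested component of w2 is 16.

16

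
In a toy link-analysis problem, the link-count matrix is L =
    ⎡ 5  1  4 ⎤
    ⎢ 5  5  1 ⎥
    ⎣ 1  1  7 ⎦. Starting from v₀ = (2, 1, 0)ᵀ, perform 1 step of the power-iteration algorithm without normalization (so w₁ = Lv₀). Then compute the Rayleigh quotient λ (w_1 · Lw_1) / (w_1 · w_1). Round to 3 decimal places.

8.558

w1 = Lv₀ = (11, 15, 3)
Lw1 = (82, 133, 47)
w1·Lw1 = 11·82 + 15·133 + 3·47 = 3038; w1·w1 = 11·11 + 15·15 + 3·3 = 355
λ ≈ 3038/355 = 8.558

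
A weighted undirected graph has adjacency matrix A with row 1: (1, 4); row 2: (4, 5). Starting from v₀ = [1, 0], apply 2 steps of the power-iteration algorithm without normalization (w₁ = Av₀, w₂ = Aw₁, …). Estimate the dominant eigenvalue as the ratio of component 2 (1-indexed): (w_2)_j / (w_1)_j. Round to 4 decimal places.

λ ≈ 6.0000

w1 = Av₀ = (1, 4)
w2 = Aw1 = (17, 24)
Ratio at component: 24 / 4 = 6.0000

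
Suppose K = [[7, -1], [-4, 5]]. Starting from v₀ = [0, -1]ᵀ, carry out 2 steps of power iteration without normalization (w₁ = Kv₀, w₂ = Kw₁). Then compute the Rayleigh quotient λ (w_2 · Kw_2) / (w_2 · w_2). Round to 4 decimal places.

w1 = Kv₀ = (1, -5)
w2 = Kw1 = (12, -29)
Kw2 = (113, -193)
w2·Kw2 = 12·113 + (-29)·(-193) = 6953; w2·w2 = 12·12 + (-29)·(-29) = 985
λ ≈ 6953/985 = 7.0589

7.0589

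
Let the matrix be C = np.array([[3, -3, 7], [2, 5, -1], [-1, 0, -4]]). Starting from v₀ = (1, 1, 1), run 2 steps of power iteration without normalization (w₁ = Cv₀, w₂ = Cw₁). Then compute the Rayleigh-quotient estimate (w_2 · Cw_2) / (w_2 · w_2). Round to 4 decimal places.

w1 = Cv₀ = (3·1 + (-3)·1 + 7·1; 2·1 + 5·1 + (-1)·1; (-1)·1 + 0·1 + (-4)·1) = (7, 6, -5)
w2 = Cw1 = (3·7 + (-3)·6 + 7·(-5); 2·7 + 5·6 + (-1)·(-5); (-1)·7 + 0·6 + (-4)·(-5)) = (-32, 49, 13)
Cw2 = (-152, 168, -20)
w2·Cw2 = (-32)·(-152) + 49·168 + 13·(-20) = 12836; w2·w2 = (-32)·(-32) + 49·49 + 13·13 = 3594
λ ≈ 12836/3594 = 3.5715

λ ≈ 3.5715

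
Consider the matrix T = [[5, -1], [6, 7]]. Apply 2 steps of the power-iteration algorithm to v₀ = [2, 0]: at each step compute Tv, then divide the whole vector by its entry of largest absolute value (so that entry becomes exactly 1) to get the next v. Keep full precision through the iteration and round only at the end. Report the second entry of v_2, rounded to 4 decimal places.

Tv0 = (10.00000, 12.00000); divide by 12.00000 → v1 = (0.83333, 1.00000)
Tv1 = (3.16667, 12.00000); divide by 12.00000 → v2 = (0.26389, 1.00000)
Requested entry of v2: 144/144 = 1.0000

1.0000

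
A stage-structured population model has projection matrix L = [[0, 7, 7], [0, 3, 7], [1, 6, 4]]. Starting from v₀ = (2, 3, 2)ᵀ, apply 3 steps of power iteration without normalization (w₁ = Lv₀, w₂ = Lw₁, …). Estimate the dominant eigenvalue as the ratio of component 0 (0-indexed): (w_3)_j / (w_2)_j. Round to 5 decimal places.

λ ≈ 10.78431

w1 = Lv₀ = (35, 23, 28)
w2 = Lw1 = (357, 265, 285)
w3 = Lw2 = (3850, 2790, 3087)
Ratio at component: 3850 / 357 = 10.78431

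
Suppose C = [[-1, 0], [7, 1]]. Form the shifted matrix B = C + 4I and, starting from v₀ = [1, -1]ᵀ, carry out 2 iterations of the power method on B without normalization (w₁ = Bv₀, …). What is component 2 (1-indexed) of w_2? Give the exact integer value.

B = C + 4I has rows (3, 0); (7, 5)
w1 = Bv₀ = (3·1 + 0·(-1); 7·1 + 5·(-1)) = (3, 2)
w2 = Bw1 = (3·3 + 0·2; 7·3 + 5·2) = (9, 31)
Requested component of w2: 31

31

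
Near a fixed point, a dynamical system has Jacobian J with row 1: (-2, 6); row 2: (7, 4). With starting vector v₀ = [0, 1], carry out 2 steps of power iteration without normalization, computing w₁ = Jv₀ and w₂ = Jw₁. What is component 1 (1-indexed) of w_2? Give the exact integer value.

12

w1 = Jv₀ = (6, 4)
w2 = Jw1 = (12, 58)
The requested component of w2 is 12.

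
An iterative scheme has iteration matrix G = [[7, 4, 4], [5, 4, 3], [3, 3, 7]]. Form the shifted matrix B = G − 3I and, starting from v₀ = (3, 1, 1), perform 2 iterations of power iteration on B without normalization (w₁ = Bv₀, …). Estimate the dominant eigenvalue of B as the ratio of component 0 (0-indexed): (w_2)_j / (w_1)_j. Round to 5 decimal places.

B = G − 3I has rows (4, 4, 4); (5, 1, 3); (3, 3, 4)
w1 = Bv₀ = (4·3 + 4·1 + 4·1; 5·3 + 1·1 + 3·1; 3·3 + 3·1 + 4·1) = (20, 19, 16)
w2 = Bw1 = (4·20 + 4·19 + 4·16; 5·20 + 1·19 + 3·16; 3·20 + 3·19 + 4·16) = (220, 167, 181)
Ratio: 220/20 = 11.00000

11.00000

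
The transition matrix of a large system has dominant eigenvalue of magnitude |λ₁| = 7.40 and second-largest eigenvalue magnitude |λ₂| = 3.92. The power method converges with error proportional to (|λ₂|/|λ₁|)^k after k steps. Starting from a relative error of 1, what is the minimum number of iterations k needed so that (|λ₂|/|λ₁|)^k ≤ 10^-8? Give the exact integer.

29

|λ₂/λ₁| = 3.92/7.40 = 0.52973
Need k ≥ ln(10^-8) / ln(0.52973) = -18.4207 / -0.6354 ≈ 28.991
Smallest integer k satisfying the bound: 29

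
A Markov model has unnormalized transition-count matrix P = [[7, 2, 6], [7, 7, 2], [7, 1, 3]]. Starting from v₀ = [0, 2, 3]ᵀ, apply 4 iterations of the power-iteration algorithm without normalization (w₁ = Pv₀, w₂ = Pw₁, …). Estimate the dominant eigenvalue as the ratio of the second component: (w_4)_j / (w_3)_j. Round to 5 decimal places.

w1 = Pv₀ = (22, 20, 11)
w2 = Pw1 = (260, 316, 207)
w3 = Pw2 = (3694, 4446, 2757)
w4 = Pw3 = (51292, 62494, 38575)
Ratio at component: 62494 / 4446 = 14.05623

λ ≈ 14.05623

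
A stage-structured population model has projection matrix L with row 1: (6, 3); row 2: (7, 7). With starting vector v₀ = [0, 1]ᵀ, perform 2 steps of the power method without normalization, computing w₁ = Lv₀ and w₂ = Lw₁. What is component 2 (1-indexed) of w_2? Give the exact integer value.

70

w1 = Lv₀ = (3, 7)
w2 = Lw1 = (39, 70)
The requested component of w2 is 70.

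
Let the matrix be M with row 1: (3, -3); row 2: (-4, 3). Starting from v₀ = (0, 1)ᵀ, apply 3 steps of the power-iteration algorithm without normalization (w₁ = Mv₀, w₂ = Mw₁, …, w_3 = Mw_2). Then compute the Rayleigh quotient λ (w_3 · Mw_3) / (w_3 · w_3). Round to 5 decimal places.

w1 = Mv₀ = (3·0 + (-3)·1; (-4)·0 + 3·1) = (-3, 3)
w2 = Mw1 = (3·(-3) + (-3)·3; (-4)·(-3) + 3·3) = (-18, 21)
w3 = Mw2 = (-117, 135)
Mw3 = (-756, 873)
w3·Mw3 = (-117)·(-756) + 135·873 = 206307; w3·w3 = (-117)·(-117) + 135·135 = 31914
λ ≈ 206307/31914 = 6.46447

6.46447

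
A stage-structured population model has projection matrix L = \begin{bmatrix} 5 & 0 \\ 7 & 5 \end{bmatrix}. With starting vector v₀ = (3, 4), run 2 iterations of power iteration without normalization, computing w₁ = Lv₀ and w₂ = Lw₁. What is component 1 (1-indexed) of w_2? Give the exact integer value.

75

w1 = Lv₀ = (15, 41)
w2 = Lw1 = (75, 310)
The requested component of w2 is 75.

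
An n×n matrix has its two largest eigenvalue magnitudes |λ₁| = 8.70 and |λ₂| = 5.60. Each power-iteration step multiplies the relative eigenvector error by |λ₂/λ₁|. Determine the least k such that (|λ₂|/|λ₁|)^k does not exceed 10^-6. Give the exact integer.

|λ₂/λ₁| = 5.60/8.70 = 0.64368
Need k ≥ ln(10^-6) / ln(0.64368) = -13.8155 / -0.4406 ≈ 31.359
Smallest integer k satisfying the bound: 32

32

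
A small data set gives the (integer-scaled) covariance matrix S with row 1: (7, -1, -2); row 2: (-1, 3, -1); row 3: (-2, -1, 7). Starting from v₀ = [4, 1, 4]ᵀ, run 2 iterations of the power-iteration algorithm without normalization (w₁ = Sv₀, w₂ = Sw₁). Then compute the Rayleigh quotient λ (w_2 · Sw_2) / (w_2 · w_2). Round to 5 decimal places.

w1 = Sv₀ = (7·4 + (-1)·1 + (-2)·4; (-1)·4 + 3·1 + (-1)·4; (-2)·4 + (-1)·1 + 7·4) = (19, -5, 19)
w2 = Sw1 = (7·19 + (-1)·(-5) + (-2)·19; (-1)·19 + 3·(-5) + (-1)·19; (-2)·19 + (-1)·(-5) + 7·19) = (100, -53, 100)
Sw2 = (553, -359, 553)
w2·Sw2 = 100·553 + (-53)·(-359) + 100·553 = 129627; w2·w2 = 100·100 + (-53)·(-53) + 100·100 = 22809
λ ≈ 129627/22809 = 5.68315

λ ≈ 5.68315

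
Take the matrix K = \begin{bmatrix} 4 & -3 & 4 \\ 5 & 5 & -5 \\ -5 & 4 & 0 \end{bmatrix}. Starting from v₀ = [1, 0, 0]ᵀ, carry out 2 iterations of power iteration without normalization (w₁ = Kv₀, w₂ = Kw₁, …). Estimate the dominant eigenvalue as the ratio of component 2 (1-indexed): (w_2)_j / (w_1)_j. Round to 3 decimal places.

14.000

w1 = Kv₀ = (4·1 + (-3)·0 + 4·0; 5·1 + 5·0 + (-5)·0; (-5)·1 + 4·0 + 0·0) = (4, 5, -5)
w2 = Kw1 = (4·4 + (-3)·5 + 4·(-5); 5·4 + 5·5 + (-5)·(-5); (-5)·4 + 4·5 + 0·(-5)) = (-19, 70, 0)
Ratio at component: 70 / 5 = 14.000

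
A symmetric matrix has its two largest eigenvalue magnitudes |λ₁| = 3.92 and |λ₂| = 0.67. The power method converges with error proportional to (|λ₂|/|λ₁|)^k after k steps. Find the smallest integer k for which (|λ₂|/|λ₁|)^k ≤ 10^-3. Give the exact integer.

|λ₂/λ₁| = 0.67/3.92 = 0.17092
Need k ≥ ln(10^-3) / ln(0.17092) = -6.9078 / -1.7666 ≈ 3.910
Smallest integer k satisfying the bound: 4

4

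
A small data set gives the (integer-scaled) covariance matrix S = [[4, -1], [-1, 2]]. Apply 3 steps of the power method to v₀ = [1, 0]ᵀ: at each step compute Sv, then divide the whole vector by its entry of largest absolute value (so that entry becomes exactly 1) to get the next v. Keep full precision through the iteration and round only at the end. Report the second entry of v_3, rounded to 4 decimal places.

-0.3919

Sv0 = (4.00000, -1.00000); divide by 4.00000 → v1 = (1.00000, -0.25000)
Sv1 = (4.25000, -1.50000); divide by 4.25000 → v2 = (1.00000, -0.35294)
Sv2 = (4.35294, -1.70588); divide by 4.35294 → v3 = (1.00000, -0.39189)
Requested entry of v3: -29/74 = -0.3919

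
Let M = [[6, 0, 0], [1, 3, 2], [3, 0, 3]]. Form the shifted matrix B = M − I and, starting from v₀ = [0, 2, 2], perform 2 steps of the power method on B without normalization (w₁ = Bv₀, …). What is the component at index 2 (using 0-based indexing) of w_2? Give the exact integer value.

8

B = M − I has rows (5, 0, 0); (1, 2, 2); (3, 0, 2)
w1 = Bv₀ = (5·0 + 0·2 + 0·2; 1·0 + 2·2 + 2·2; 3·0 + 0·2 + 2·2) = (0, 8, 4)
w2 = Bw1 = (5·0 + 0·8 + 0·4; 1·0 + 2·8 + 2·4; 3·0 + 0·8 + 2·4) = (0, 24, 8)
Requested component of w2: 8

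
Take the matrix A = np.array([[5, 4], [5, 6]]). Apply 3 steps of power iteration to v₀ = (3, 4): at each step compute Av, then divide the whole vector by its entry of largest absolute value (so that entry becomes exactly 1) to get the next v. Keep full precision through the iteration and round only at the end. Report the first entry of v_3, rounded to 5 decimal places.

Av0 = (31.000000, 39.000000); divide by 39.000000 → v1 = (0.794872, 1.000000)
Av1 = (7.974359, 9.974359); divide by 9.974359 → v2 = (0.799486, 1.000000)
Av2 = (7.997429, 9.997429); divide by 9.997429 → v3 = (0.799949, 1.000000)
Requested entry of v3: 3111/3889 = 0.79995

0.79995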